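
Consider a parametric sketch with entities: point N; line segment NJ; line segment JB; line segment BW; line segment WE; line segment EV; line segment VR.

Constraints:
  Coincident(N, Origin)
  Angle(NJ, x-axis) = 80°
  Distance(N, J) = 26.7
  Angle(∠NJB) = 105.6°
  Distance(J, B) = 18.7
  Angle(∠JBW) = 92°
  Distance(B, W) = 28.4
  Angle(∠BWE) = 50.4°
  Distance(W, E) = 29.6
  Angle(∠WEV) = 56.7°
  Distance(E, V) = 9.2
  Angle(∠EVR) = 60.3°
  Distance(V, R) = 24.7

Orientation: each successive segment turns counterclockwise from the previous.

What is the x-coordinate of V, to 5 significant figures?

-2.9717

N is at the origin; NJ runs at 80.0° with length 26.7, so J = (4.6364, 26.294). ∠NJB = 105.6° gives JB at 154.40° from the x-axis; with |JB| = 18.7, B = (-12.228, 34.374). ∠JBW = 92.0° gives BW at -117.60° from the x-axis; with |BW| = 28.4, W = (-25.385, 9.2062). ∠BWE = 50.4° gives WE at 12.000° from the x-axis; with |WE| = 29.6, E = (3.5677, 15.360). ∠WEV = 56.7° gives EV at 135.30° from the x-axis; with |EV| = 9.2, V = (-2.9717, 21.832). So V.x = -2.9717.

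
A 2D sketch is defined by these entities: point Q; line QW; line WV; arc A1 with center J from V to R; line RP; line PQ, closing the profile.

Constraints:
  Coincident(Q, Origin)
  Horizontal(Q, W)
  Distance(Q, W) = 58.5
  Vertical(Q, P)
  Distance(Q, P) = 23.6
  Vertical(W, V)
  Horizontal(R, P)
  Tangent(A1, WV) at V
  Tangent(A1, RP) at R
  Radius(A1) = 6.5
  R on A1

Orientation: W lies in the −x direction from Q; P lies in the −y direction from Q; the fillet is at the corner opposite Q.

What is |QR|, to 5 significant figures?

57.105

Q is at the origin; QW is horizontal with |QW| = 58.5 and W on the −x side, so W = (-58.500, 0.0000). QP is vertical with |QP| = 23.6 and P on the −y side, so P = (0.0000, -23.600). The virtual corner opposite Q is at (-58.500, -23.600). Since A1 is tangent to WV there, JV ⟂ WV and A1 meets RP tangentially, so JR is at right angles to RP, with radius 6.5, so the center J sits 6.5 in from both sides at J = (-52.000, -17.100). That places the tangent points at V = (-58.500, -17.100) on WV and R = (-52.000, -23.600) on RP. Then |QR| = |R − Q| = 57.105.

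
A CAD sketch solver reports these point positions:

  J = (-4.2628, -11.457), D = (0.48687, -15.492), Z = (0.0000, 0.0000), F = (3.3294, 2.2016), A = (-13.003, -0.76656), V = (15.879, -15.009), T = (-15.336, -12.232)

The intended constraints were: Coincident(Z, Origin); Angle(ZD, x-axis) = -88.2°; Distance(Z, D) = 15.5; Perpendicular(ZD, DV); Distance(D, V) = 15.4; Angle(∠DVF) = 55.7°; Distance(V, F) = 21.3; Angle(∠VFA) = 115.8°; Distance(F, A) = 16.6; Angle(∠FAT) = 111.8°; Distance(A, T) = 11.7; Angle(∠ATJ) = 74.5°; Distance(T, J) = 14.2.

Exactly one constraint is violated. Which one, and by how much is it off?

Distance(T, J) = 14.2 — off by 3.10.

Z = (0.00, 0.00) ✓; ZD at -88.20° ✓; |ZD| = 15.50 ✓; ∠(ZD, DV) = 90.00° ✓; |DV| = 15.40 ✓; ∠DVF = 55.70° ✓; |VF| = 21.30 ✓; ∠VFA = 115.8° ✓; |FA| = 16.60 ✓; ∠FAT = 111.8° ✓; |AT| = 11.70 ✓; ∠ATJ = 74.49° ✓; |TJ| = 11.10 ✗.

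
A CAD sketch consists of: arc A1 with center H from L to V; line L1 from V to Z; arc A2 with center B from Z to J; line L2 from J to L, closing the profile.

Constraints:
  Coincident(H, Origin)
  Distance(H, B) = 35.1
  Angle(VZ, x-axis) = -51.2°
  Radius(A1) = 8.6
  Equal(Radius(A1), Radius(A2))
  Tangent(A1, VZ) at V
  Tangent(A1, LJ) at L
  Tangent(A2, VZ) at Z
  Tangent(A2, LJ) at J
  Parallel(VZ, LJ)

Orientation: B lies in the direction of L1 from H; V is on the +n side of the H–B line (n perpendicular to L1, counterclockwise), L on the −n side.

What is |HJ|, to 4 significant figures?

36.14

The slot axis is L1's direction at -51.2°, so u = (cos -51.2°, sin -51.2°) = (0.6266, -0.7793) and n = (−sin -51.2°, cos -51.2°) = (0.7793, 0.6266). H is at the origin and B lies 35.1 along u from H, so B = 35.1·u = (21.99, -27.35). Tangency of A1 to both parallel lines with radius 8.6 puts V and L at H ± 8.6·n: V = (6.702, 5.389), L = (-6.702, -5.389). Equal radii place Z and J the same way about B: Z = B + 8.6·n = (28.70, -21.97), J = B − 8.6·n = (15.29, -32.74). Then |HJ| = |J − H| = 36.14.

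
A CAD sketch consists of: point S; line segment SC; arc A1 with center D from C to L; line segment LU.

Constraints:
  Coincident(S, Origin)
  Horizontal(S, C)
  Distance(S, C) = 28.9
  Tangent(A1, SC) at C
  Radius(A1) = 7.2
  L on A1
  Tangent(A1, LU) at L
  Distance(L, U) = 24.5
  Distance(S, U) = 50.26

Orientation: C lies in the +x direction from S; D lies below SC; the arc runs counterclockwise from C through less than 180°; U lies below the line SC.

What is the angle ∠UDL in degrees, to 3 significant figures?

73.6°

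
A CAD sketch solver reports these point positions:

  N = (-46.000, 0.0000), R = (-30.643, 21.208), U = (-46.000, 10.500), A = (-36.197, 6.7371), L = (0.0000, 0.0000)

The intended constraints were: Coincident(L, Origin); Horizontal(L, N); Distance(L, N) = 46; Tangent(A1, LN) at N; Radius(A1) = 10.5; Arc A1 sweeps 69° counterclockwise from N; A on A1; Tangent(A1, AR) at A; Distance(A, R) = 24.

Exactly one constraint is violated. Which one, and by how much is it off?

Distance(A, R) = 24 — off by 8.50.

L = (0.00, 0.00) ✓; L.y = 0.00, N.y = 0.00 ✓; |LN| = 46.00 ✓; ∠(UN, NL) = 90.00° ✓; |UN| = 10.50 ✓; bearing(U→A) − bearing(U→N) = 69.00° ✓; |UA| = 10.50 ✓; ∠(UA, AR) = 90.00° ✓; |AR| = 15.50 ✗.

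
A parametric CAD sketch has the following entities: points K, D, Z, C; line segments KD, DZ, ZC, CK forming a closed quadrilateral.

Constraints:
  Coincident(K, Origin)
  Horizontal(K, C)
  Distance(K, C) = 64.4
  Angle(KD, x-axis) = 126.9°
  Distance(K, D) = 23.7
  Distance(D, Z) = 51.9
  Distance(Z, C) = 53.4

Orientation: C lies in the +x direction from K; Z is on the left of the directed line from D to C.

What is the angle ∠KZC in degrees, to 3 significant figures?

74.3°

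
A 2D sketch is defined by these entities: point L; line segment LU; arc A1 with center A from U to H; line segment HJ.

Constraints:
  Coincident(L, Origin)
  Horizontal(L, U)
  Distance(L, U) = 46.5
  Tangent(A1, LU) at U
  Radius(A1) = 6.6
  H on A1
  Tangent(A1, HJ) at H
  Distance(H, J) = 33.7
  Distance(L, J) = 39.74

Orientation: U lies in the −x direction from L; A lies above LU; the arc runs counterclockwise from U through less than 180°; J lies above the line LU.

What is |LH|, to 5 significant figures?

40.970

L is at the origin; LU is horizontal with |LU| = 46.5 and U on the −x side, so U = (-46.500, 0.0000). Since A1 is tangent to LU there, AU ⟂ LU, so A = U + (0, 6.6) = (-46.500, 6.6000). Since AH ⟂ HJ (tangency), |AJ| = √(6.6² + 33.7²) = 34.340 regardless of where H sits on A1. So J lies on both circle(L, 39.74) and circle(A, 34.340); the above-LU intersection is J = (-23.468, 32.071). H is the foot of the tangent from J: H = (-40.845, 3.1967).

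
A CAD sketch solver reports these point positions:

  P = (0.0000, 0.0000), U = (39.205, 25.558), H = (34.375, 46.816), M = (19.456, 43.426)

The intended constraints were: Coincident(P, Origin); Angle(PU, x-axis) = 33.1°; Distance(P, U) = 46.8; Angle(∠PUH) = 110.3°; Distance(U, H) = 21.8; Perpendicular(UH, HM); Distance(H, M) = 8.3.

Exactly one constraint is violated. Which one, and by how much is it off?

Distance(H, M) = 8.3 — off by 7.00.

P = (0.00, 0.00) ✓; PU at 33.10° ✓; |PU| = 46.80 ✓; ∠PUH = 110.3° ✓; |UH| = 21.80 ✓; ∠(UH, HM) = 90.00° ✓; |HM| = 15.30 ✗.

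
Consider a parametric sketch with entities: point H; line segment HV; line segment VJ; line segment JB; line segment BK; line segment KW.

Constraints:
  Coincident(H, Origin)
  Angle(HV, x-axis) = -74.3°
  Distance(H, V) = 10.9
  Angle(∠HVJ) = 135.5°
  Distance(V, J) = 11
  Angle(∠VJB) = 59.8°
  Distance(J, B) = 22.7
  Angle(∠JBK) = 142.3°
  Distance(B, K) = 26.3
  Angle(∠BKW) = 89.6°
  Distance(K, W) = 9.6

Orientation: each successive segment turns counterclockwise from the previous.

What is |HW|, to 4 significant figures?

24.30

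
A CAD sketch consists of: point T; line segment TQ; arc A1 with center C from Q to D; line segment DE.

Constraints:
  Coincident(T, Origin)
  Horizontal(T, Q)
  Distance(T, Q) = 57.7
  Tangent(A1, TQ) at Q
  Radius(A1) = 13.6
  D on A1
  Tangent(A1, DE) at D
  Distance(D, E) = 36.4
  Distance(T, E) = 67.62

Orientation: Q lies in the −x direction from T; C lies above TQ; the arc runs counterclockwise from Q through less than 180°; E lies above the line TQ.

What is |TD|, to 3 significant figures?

46.3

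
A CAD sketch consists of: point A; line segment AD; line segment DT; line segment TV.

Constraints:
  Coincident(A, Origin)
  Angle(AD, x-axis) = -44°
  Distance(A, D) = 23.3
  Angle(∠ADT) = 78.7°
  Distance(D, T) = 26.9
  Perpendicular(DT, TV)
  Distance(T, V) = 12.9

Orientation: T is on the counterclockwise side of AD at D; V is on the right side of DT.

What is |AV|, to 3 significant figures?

42.2

∠ADT = 78.7°, so DT runs at -44.0° + (180° − 78.7°) = 57.3° from the x-axis; with |DT| = 26.9, T = D + 26.9·(cos 57.3°, sin 57.3°) = (31.3, 6.45). DT ⟂ TV; with |TV| = 12.9 on the right of DT, V = T + 12.9·(0.842, -0.540) = (42.1, -0.518). Then |AV| = |V − A| = 42.2.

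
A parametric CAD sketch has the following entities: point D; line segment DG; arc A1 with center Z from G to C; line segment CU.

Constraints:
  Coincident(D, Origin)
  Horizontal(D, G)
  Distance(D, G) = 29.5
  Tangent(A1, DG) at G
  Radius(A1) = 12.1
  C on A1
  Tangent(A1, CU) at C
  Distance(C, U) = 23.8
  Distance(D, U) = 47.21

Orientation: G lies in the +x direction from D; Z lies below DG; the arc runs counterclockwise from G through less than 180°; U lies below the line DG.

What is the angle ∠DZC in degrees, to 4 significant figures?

44.00°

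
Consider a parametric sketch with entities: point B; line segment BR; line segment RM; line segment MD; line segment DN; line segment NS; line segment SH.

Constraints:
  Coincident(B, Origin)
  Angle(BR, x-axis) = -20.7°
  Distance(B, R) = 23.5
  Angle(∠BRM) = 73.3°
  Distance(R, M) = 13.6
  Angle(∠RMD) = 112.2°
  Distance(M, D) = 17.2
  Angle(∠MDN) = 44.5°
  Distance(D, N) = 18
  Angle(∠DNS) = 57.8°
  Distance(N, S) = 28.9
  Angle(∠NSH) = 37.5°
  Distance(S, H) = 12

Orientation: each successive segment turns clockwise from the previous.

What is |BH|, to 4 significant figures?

25.19

B is at the origin; BR runs at -20.7° with length 23.5, so R = (21.98, -8.307). ∠BRM = 73.3° gives RM at -127.4° from the x-axis; with |RM| = 13.6, M = (13.72, -19.11). ∠RMD = 112.2° gives MD at 164.8° from the x-axis; with |MD| = 17.2, D = (-2.876, -14.60). ∠MDN = 44.5° gives DN at 29.30° from the x-axis; with |DN| = 18.0, N = (12.82, -5.792). ∠DNS = 57.8° gives NS at -92.90° from the x-axis; with |NS| = 28.9, S = (11.36, -34.66). ∠NSH = 37.5° gives SH at 124.6° from the x-axis; with |SH| = 12.0, H = (4.545, -24.78). Then |BH| = |H − B| = 25.19.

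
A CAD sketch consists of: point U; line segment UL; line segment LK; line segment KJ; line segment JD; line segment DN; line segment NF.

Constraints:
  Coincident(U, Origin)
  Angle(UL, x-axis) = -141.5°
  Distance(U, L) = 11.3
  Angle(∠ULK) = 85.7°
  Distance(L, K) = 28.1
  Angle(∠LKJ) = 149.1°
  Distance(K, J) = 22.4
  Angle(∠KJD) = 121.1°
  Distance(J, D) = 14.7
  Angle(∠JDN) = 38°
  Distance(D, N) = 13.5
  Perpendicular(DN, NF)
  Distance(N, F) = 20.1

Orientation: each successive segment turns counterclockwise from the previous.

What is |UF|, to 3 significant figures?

54.6

U is at the origin; UL runs at -141.5° with length 11.3, so L = (-8.84, -7.03). ∠ULK = 85.7° gives LK at -47.2° from the x-axis; with |LK| = 28.1, K = (10.2, -27.7). ∠LKJ = 149.1° gives KJ at -16.3° from the x-axis; with |KJ| = 22.4, J = (31.7, -33.9). ∠KJD = 121.1° gives JD at 42.6° from the x-axis; with |JD| = 14.7, D = (42.6, -24.0). ∠JDN = 38.0° gives DN at -175° from the x-axis; with |DN| = 13.5, N = (29.1, -25.1). DN ⟂ NF, so NF runs at -85.4°; with |NF| = 20.1, F = (30.7, -45.1). Then |UF| = |F − U| = 54.6.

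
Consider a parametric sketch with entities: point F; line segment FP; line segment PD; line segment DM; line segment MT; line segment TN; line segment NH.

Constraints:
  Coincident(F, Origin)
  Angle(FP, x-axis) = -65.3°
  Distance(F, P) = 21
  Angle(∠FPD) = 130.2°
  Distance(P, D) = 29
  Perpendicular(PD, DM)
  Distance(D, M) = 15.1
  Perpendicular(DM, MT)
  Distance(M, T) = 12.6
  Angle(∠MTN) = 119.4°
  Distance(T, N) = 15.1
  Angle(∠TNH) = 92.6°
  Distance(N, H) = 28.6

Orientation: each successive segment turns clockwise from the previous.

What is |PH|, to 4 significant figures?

35.77

F is at the origin; FP runs at -65.3° with length 21.0, so P = (8.775, -19.08). ∠FPD = 130.2° gives PD at -115.1° from the x-axis; with |PD| = 29.0, D = (-3.527, -45.34). PD ⟂ DM, so DM runs at 154.9°; with |DM| = 15.1, M = (-17.20, -38.93). The perpendicularity gives MT at right angles to DM, so MT runs at 64.90°; with |MT| = 12.6, T = (-11.86, -27.52). ∠MTN = 119.4° gives TN at 4.300° from the x-axis; with |TN| = 15.1, N = (3.202, -26.39). ∠TNH = 92.6° gives NH at -83.10° from the x-axis; with |NH| = 28.6, H = (6.638, -54.79). Then |PH| = |H − P| = 35.77.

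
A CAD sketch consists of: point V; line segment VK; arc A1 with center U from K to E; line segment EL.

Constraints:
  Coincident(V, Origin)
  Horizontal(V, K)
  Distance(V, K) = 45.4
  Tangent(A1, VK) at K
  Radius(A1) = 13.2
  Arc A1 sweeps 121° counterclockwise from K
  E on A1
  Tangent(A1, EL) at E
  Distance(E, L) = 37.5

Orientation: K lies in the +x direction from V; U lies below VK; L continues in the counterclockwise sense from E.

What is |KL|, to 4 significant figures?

52.75

On A1, K sits at bearing 90° from U; a 121° counterclockwise sweep puts E at bearing 211°, so E = U + 13.2·(cos 211°, sin 211°) = (34.09, -20.00). A1 meets EL tangentially, so UE is at right angles to EL, so EL runs along (−sin 211°, cos 211°); with |EL| = 37.5, L = (53.40, -52.14). Then |KL| = |L − K| = 52.75.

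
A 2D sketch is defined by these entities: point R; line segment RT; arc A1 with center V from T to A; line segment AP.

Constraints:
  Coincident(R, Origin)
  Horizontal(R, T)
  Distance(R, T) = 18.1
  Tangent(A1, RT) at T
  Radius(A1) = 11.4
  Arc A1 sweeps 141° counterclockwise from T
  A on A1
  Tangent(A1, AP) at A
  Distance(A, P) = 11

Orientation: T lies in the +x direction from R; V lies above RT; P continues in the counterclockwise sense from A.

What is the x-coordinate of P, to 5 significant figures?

16.726

On A1, T sits at bearing -90° from V; a 141° counterclockwise sweep puts A at bearing 51°, so A = V + 11.4·(cos 51°, sin 51°) = (25.274, 20.259). The tangent condition forces VA to be normal to AP, so AP runs along (−sin 51°, cos 51°); with |AP| = 11.0, P = (16.726, 27.182). So P.x = 16.726.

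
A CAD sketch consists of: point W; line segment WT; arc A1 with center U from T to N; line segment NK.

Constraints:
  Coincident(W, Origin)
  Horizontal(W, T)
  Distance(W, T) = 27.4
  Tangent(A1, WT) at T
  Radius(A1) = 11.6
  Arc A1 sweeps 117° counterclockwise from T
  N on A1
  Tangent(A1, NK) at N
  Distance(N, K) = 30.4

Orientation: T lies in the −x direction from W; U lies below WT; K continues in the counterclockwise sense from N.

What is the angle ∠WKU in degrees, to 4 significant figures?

34.68°

W is at the origin; W and T share the same y with |WT| = 27.4 and T on the −x side, so T = (-27.40, 0.000). Since A1 is tangent to WT there, UT ⟂ WT, so U = T + (0, -11.6) = (-27.40, -11.60). On A1, T sits at bearing 90° from U; a 117° counterclockwise sweep puts N at bearing 207°, so N = U + 11.6·(cos 207°, sin 207°) = (-37.74, -16.87). Since A1 is tangent to NK there, UN ⟂ NK, so NK runs along (−sin 207°, cos 207°); with |NK| = 30.4, K = (-23.93, -43.95). Then cos ∠WKU = KW·KU / (|KW||KU|), giving 34.68°.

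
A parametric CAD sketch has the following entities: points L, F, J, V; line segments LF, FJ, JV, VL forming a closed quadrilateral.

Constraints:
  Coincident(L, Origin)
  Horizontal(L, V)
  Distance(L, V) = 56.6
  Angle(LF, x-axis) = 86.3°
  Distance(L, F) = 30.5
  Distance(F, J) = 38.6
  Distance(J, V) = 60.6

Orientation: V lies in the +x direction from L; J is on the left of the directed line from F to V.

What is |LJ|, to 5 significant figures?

63.592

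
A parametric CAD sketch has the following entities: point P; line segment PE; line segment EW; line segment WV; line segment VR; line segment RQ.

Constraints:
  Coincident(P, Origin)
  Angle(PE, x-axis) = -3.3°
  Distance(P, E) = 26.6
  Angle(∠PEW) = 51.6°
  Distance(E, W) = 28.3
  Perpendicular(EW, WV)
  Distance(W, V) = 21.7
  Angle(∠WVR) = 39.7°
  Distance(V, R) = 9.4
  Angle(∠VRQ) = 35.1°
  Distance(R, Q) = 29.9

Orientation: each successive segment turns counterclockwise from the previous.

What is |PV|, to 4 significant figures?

11.81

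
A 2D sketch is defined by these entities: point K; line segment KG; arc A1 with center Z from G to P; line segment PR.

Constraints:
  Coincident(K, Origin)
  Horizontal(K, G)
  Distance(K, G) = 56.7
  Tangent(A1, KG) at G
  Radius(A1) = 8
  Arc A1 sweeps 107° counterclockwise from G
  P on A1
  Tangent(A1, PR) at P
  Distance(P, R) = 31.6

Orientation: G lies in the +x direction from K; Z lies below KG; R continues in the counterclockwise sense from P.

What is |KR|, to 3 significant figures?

71.0

K is at the origin; KG is horizontal with |KG| = 56.7 and G on the +x side, so G = (56.7, 0.00). The tangent condition forces ZG to be normal to KG, so Z = G + (0, -8) = (56.7, -8.00). On A1, G sits at bearing 90° from Z; a 107° counterclockwise sweep puts P at bearing 197°, so P = Z + 8.0·(cos 197°, sin 197°) = (49.0, -10.3). The tangent condition forces ZP to be normal to PR, so PR runs along (−sin 197°, cos 197°); with |PR| = 31.6, R = (58.3, -40.6). Then |KR| = |R − K| = 71.0.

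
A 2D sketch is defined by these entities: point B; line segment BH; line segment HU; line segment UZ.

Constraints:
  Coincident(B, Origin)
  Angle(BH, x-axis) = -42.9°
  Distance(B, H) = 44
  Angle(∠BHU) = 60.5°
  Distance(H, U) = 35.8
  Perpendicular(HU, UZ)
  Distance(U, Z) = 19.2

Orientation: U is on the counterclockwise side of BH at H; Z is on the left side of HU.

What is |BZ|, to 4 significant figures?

23.76

∠BHU = 60.5°, so HU runs at -42.9° + (180° − 60.5°) = 76.60° from the x-axis; with |HU| = 35.8, U = H + 35.8·(cos 76.60°, sin 76.60°) = (40.53, 4.874). HU is perpendicular to UZ; with |UZ| = 19.2 on the left of HU, Z = U + 19.2·(-0.9728, 0.2317) = (21.85, 9.323). Then |BZ| = |Z − B| = 23.76.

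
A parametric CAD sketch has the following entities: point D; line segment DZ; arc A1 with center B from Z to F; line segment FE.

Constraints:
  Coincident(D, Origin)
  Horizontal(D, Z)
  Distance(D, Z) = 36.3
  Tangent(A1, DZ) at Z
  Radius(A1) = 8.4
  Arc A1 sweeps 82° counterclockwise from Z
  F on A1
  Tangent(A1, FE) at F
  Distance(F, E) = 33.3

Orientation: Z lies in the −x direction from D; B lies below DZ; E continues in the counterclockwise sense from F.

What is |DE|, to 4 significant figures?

63.58

D is at the origin; DZ is horizontal with |DZ| = 36.3 and Z on the −x side, so Z = (-36.30, 0.000). Since A1 is tangent to DZ there, BZ ⟂ DZ, so B = Z + (0, -8.4) = (-36.30, -8.400). On A1, Z sits at bearing 90° from B; an 82° counterclockwise sweep puts F at bearing 172°, so F = B + 8.4·(cos 172°, sin 172°) = (-44.62, -7.231). Since A1 is tangent to FE there, BF ⟂ FE, so FE runs along (−sin 172°, cos 172°); with |FE| = 33.3, E = (-49.25, -40.21). Then |DE| = |E − D| = 63.58.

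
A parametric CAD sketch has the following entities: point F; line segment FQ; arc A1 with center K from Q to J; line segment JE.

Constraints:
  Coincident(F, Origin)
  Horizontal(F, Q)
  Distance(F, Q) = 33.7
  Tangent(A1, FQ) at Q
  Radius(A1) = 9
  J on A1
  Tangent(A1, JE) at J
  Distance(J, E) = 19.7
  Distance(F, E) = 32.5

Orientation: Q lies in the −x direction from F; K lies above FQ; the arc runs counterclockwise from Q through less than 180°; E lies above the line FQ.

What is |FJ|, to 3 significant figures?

25.9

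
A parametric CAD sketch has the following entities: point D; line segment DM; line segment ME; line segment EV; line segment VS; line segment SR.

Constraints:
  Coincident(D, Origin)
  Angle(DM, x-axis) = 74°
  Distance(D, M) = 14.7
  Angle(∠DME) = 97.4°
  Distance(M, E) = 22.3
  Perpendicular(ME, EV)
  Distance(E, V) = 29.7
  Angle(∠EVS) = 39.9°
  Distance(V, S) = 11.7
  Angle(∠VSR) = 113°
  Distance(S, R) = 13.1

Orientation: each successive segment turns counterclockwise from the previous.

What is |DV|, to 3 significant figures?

28.5

∠DME = 97.4° gives ME at 157° from the x-axis; with |ME| = 22.3, E = (-16.4, 23.0). ME ⟂ EV, so EV runs at -113°; with |EV| = 29.7, V = (-28.2, -4.27). Then |DV| = |V − D| = 28.5.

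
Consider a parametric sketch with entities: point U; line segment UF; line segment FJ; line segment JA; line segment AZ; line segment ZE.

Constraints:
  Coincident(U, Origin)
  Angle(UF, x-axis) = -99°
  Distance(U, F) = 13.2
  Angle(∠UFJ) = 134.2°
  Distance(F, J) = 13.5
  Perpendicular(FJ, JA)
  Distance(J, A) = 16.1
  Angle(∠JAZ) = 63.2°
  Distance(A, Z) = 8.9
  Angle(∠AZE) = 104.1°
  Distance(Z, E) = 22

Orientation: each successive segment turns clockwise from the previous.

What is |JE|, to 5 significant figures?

9.8762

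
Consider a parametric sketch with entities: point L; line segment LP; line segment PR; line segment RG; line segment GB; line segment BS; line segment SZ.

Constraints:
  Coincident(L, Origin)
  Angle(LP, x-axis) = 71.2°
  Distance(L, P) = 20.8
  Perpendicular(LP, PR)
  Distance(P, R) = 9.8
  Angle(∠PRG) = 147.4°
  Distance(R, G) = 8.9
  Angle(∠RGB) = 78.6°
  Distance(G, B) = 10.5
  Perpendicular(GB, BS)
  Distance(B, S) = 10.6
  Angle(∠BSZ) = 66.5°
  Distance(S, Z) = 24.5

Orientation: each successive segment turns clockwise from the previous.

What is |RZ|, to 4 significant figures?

15.83

GB is perpendicular to BS, so BS runs at 117.2°; with |BS| = 10.6, S = (7.349, 14.20). ∠BSZ = 66.5° gives SZ at 3.700° from the x-axis; with |SZ| = 24.5, Z = (31.80, 15.79). Then |RZ| = |Z − R| = 15.83.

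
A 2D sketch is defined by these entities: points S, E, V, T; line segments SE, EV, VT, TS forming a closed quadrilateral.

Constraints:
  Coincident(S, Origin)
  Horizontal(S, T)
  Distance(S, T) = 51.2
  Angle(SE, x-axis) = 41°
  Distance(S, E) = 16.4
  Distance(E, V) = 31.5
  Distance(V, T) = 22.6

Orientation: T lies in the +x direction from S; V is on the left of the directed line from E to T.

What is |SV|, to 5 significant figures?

47.072

S is at the origin; ST is horizontal with |ST| = 51.2 and T in +x, so T = (51.2, 0). SE runs at 41.0° with |SE| = 16.4, so E = (12.377, 10.759). V is determined by |EV| = 31.5 and |VT| = 22.6 together: it lies at the intersection of circle(E, 31.5) and circle(T, 22.6). With |ET| = 40.286, the foot of the radical line on ET is 26.119 from E and the perpendicular offset is √(31.5² − 26.119²) = 17.608. Taking the left-of-ET solution: V = (42.250, 20.752).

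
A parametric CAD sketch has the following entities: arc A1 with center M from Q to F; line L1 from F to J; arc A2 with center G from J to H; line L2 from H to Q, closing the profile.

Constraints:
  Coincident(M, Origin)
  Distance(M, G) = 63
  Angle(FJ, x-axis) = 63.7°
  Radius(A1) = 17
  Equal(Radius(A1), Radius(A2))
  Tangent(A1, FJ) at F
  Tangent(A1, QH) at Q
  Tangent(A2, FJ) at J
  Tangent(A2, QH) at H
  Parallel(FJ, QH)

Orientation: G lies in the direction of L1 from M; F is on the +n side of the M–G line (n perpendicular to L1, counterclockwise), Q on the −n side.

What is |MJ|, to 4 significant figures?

65.25

The slot axis is L1's direction at 63.7°, so u = (cos 63.7°, sin 63.7°) = (0.4431, 0.8965) and n = (−sin 63.7°, cos 63.7°) = (-0.8965, 0.4431). M is at the origin and G lies 63.0 along u from M, so G = 63.0·u = (27.91, 56.48). Tangency of A1 to both parallel lines with radius 17.0 puts F and Q at M ± 17.0·n: F = (-15.24, 7.532), Q = (15.24, -7.532). Equal radii place J and H the same way about G: J = G + 17.0·n = (12.67, 64.01), H = G − 17.0·n = (43.15, 48.95). Then |MJ| = |J − M| = 65.25.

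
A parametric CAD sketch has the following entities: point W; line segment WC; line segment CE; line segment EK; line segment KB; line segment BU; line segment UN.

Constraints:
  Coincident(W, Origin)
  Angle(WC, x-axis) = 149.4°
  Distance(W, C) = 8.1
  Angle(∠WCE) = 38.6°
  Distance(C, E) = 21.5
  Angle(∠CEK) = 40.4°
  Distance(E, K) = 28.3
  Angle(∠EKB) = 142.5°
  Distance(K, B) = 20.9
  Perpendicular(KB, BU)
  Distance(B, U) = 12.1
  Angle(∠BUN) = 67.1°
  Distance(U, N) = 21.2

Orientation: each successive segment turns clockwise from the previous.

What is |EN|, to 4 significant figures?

27.32

W is at the origin; WC runs at 149.4° with length 8.1, so C = (-6.972, 4.123). ∠WCE = 38.6° gives CE at 8.000° from the x-axis; with |CE| = 21.5, E = (14.32, 7.115). ∠CEK = 40.4° gives EK at -131.6° from the x-axis; with |EK| = 28.3, K = (-4.470, -14.05). ∠EKB = 142.5° gives KB at -169.1° from the x-axis; with |KB| = 20.9, B = (-24.99, -18.00). KB ⟂ BU, so BU runs at 100.9°; with |BU| = 12.1, U = (-27.28, -6.118). ∠BUN = 67.1° gives UN at -12.00° from the x-axis; with |UN| = 21.2, N = (-6.545, -10.53). Then |EN| = |N − E| = 27.32.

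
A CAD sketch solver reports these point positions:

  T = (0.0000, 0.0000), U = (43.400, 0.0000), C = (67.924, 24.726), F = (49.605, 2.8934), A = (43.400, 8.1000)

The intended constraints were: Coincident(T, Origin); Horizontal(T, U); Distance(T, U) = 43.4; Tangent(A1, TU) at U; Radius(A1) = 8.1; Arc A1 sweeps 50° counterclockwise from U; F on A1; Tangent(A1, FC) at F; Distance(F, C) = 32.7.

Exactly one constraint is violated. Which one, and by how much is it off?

Distance(F, C) = 32.7 — off by 4.20.

T = (0.00, 0.00) ✓; T.y = 0.00, U.y = 0.00 ✓; |TU| = 43.40 ✓; ∠(AU, UT) = 90.00° ✓; |AU| = 8.100 ✓; bearing(A→F) − bearing(A→U) = 50.00° ✓; |AF| = 8.100 ✓; ∠(AF, FC) = 90.00° ✓; |FC| = 28.50 ✗.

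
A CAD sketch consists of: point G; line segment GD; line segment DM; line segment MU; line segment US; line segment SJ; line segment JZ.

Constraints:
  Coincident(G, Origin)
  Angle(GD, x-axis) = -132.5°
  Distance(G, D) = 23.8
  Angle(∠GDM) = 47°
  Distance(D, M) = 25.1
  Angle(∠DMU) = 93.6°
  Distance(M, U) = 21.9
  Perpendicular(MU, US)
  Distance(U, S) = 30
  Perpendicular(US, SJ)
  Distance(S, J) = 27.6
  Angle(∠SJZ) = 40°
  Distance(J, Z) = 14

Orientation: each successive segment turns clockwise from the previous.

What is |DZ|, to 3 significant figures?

7.74

G is at the origin; GD runs at -132.5° with length 23.8, so D = (-16.1, -17.5). ∠GDM = 47.0° gives DM at 94.5° from the x-axis; with |DM| = 25.1, M = (-18.0, 7.48). ∠DMU = 93.6° gives MU at 8.10° from the x-axis; with |MU| = 21.9, U = (3.63, 10.6). MU is perpendicular to US, so US runs at -81.9°; with |US| = 30.0, S = (7.86, -19.1). US ⟂ SJ, so SJ runs at -172°; with |SJ| = 27.6, J = (-19.5, -23.0). ∠SJZ = 40.0° gives JZ at 48.1° from the x-axis; with |JZ| = 14.0, Z = (-10.1, -12.6). Then |DZ| = |Z − D| = 7.74.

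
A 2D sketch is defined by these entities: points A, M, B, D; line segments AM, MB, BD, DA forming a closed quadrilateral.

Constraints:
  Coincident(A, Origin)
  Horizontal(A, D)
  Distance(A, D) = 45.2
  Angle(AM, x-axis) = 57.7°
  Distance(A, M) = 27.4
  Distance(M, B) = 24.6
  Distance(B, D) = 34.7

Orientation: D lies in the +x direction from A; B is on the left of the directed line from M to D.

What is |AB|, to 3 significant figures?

49.9

Checks: |MB| = 24.60 ✓; |BD| = 34.70 ✓.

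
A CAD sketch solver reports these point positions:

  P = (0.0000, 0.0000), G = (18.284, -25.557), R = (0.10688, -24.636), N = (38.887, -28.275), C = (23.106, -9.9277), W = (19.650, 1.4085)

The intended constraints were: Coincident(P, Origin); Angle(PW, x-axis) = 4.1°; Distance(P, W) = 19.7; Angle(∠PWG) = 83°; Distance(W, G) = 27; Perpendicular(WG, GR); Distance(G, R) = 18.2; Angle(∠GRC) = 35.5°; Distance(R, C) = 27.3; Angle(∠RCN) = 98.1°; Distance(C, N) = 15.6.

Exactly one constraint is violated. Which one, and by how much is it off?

Distance(C, N) = 15.6 — off by 8.60.

P = (0.00, 0.00) ✓; PW at 4.100° ✓; |PW| = 19.70 ✓; ∠PWG = 83.00° ✓; |WG| = 27.00 ✓; ∠(WG, GR) = 90.00° ✓; |GR| = 18.20 ✓; ∠GRC = 35.50° ✓; |RC| = 27.30 ✓; ∠RCN = 98.10° ✓; |CN| = 24.20 ✗.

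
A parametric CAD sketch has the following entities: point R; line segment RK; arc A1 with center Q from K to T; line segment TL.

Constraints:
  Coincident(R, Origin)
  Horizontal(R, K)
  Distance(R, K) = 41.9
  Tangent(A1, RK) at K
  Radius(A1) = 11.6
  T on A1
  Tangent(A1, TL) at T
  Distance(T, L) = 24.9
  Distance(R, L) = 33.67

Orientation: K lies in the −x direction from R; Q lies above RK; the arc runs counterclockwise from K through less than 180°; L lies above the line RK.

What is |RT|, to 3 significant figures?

32.4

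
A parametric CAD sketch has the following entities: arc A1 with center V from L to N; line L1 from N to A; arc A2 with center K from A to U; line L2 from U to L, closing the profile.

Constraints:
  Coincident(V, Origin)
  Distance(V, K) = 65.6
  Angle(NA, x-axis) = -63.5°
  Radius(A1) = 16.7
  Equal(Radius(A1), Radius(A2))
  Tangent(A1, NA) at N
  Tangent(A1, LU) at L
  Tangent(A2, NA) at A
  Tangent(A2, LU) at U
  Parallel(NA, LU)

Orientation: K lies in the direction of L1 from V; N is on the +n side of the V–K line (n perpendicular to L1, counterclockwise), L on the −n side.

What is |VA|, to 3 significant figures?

67.7

Tangency of A1 to both parallel lines with radius 16.7 puts N and L at V ± 16.7·n: N = (14.9, 7.45), L = (-14.9, -7.45). Equal radii place A and U the same way about K: A = K + 16.7·n = (44.2, -51.3), U = K − 16.7·n = (14.3, -66.2). Then |VA| = |A − V| = 67.7.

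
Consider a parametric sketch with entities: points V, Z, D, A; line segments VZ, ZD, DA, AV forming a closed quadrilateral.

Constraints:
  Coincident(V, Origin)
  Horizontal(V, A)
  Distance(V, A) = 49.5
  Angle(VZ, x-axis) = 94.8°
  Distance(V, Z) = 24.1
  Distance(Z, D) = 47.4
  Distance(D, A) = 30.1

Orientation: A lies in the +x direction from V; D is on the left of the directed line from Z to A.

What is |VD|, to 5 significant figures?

53.982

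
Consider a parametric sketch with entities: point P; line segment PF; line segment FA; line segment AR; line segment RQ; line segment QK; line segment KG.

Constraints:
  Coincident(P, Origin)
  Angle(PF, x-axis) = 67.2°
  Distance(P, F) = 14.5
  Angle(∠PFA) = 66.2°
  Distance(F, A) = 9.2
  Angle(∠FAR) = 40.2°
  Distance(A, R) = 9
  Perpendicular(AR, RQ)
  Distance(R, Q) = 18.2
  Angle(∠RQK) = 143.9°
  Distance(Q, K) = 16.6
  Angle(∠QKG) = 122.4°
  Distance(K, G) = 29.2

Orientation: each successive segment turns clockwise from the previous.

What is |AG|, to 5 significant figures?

42.178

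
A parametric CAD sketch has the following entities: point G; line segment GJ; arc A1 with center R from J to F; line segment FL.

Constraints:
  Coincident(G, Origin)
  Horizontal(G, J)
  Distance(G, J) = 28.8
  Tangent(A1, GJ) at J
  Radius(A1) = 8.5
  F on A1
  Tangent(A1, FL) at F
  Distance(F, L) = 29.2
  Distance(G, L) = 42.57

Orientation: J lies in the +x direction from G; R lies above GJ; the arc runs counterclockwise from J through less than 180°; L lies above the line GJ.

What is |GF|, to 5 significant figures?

38.248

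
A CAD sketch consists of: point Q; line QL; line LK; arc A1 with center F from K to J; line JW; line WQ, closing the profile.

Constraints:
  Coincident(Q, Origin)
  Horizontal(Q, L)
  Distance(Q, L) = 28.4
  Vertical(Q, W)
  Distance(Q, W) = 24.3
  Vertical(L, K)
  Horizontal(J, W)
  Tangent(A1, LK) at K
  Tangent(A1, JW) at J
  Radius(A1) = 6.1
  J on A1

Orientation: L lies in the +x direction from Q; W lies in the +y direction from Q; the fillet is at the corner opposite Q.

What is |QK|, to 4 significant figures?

33.73

The virtual corner opposite Q is at (28.40, 24.30). The tangent condition forces FK to be normal to LK and since A1 is tangent to JW there, FJ ⟂ JW, with radius 6.1, so the center F sits 6.1 in from both sides at F = (22.30, 18.20). That places the tangent points at K = (28.40, 18.20) on LK and J = (22.30, 24.30) on JW. Then |QK| = |K − Q| = 33.73.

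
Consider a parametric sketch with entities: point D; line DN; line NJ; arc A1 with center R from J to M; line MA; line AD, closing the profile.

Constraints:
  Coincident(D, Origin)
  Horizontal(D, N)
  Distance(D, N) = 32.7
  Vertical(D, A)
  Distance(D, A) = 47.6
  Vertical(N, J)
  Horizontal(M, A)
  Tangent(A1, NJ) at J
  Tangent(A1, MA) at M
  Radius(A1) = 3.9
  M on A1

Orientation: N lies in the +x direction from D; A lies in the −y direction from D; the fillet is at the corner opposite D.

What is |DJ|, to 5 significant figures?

54.580

D is at the origin; DN is horizontal with |DN| = 32.7 and N on the +x side, so N = (32.700, 0.0000). DA is vertical with |DA| = 47.6 and A on the −y side, so A = (0.0000, -47.600). The virtual corner opposite D is at (32.700, -47.600). The tangent condition forces RJ to be normal to NJ and tangency of A1 to MA means the radius RM is perpendicular to MA, with radius 3.9, so the center R sits 3.9 in from both sides at R = (28.800, -43.700). That places the tangent points at J = (32.700, -43.700) on NJ and M = (28.800, -47.600) on MA. Then |DJ| = |J − D| = 54.580.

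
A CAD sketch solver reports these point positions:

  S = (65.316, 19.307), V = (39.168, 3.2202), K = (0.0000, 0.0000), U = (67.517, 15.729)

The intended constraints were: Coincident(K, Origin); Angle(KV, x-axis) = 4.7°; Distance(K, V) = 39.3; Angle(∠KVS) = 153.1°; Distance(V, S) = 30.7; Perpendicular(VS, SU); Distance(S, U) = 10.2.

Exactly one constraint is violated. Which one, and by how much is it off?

Distance(S, U) = 10.2 — off by 6.00.

K = (0.00, 0.00) ✓; KV at 4.700° ✓; |KV| = 39.30 ✓; ∠KVS = 153.1° ✓; |VS| = 30.70 ✓; ∠(VS, SU) = 90.00° ✓; |SU| = 4.201 ✗.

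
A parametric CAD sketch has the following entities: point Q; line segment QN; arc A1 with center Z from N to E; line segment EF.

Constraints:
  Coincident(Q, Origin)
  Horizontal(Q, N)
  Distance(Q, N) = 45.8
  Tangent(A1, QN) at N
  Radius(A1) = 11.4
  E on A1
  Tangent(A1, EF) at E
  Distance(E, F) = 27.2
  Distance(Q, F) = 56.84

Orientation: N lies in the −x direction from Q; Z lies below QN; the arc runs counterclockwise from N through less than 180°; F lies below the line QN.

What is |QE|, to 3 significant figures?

58.0

Checks: |ZE| = 11.40 ✓; ∠(ZE, EF) = 90.00° ✓; |EF| = 27.20 ✓; |QF| = 56.84 ✓.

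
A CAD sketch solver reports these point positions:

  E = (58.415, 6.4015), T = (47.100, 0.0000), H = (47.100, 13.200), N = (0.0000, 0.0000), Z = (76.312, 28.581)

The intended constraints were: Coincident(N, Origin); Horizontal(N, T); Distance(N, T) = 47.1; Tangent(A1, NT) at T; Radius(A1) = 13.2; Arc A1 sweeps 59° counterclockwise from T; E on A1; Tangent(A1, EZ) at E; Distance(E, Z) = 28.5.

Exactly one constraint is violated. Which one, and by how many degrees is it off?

Tangent(A1, EZ) at E — off by 7.90°.

N = (0.00, 0.00) ✓; N.y = 0.00, T.y = 0.00 ✓; |NT| = 47.10 ✓; ∠(HT, TN) = 90.00° ✓; |HT| = 13.20 ✓; bearing(H→E) − bearing(H→T) = 59.00° ✓; |HE| = 13.20 ✓; ∠(HE, EZ) = 97.90° ✗; |EZ| = 28.50 ✓.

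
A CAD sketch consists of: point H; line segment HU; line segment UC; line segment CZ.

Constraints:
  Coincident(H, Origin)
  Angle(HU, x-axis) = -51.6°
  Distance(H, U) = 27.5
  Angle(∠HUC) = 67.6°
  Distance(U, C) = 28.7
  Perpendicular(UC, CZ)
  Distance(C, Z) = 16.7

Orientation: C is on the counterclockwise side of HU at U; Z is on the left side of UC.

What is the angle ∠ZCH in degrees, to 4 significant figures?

35.63°

H is at the origin; HU runs at -51.6° with length 27.5, so U = 27.5·(cos -51.6°, sin -51.6°) = (17.08, -21.55). ∠HUC = 67.6°, so UC runs at -51.6° + (180° − 67.6°) = 60.80° from the x-axis; with |UC| = 28.7, C = U + 28.7·(cos 60.80°, sin 60.80°) = (31.08, 3.501). UC ⟂ CZ; with |CZ| = 16.7 on the left of UC, Z = C + 16.7·(-0.8729, 0.4879) = (16.51, 11.65). Then cos ∠ZCH = CZ·CH / (|CZ||CH|), giving 35.63°.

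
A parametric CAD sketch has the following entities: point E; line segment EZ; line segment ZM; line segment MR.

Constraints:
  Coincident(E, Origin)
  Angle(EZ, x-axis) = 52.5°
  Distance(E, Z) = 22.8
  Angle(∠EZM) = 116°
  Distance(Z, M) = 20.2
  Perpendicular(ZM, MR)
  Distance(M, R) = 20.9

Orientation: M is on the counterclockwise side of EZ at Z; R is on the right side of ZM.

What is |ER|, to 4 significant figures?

51.24

E is at the origin; EZ runs at 52.5° with length 22.8, so Z = 22.8·(cos 52.5°, sin 52.5°) = (13.88, 18.09). ∠EZM = 116.0°, so ZM runs at 52.5° + (180° − 116.0°) = 116.5° from the x-axis; with |ZM| = 20.2, M = Z + 20.2·(cos 116.5°, sin 116.5°) = (4.867, 36.17). The perpendicularity gives MR at right angles to ZM; with |MR| = 20.9 on the right of ZM, R = M + 20.9·(0.8949, 0.4462) = (23.57, 45.49). Then |ER| = |R − E| = 51.24.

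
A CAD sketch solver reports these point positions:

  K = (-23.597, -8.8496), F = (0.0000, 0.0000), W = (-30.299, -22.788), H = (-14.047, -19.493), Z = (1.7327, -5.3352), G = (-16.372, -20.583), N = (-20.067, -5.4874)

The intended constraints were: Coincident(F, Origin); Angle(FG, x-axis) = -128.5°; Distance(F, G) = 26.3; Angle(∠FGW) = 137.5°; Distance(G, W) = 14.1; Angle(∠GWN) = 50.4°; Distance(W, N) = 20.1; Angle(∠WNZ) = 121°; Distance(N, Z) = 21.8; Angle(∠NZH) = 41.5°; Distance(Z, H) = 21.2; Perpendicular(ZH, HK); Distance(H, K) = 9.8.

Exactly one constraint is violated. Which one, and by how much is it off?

Distance(H, K) = 9.8 — off by 4.50.

F = (0.00, 0.00) ✓; FG at -128.5° ✓; |FG| = 26.30 ✓; ∠FGW = 137.5° ✓; |GW| = 14.10 ✓; ∠GWN = 50.40° ✓; |WN| = 20.10 ✓; ∠WNZ = 121.0° ✓; |NZ| = 21.80 ✓; ∠NZH = 41.50° ✓; |ZH| = 21.20 ✓; ∠(ZH, HK) = 90.00° ✓; |HK| = 14.30 ✗.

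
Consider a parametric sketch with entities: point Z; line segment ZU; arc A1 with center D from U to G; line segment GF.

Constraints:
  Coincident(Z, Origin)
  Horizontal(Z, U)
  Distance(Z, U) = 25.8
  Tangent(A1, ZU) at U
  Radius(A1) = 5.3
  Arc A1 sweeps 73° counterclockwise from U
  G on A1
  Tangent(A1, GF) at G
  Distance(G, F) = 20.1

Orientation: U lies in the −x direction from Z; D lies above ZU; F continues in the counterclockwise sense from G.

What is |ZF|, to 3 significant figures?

27.4

Z is at the origin; ZU is horizontal with |ZU| = 25.8 and U on the −x side, so U = (-25.8, 0.00). Since A1 is tangent to ZU there, DU ⟂ ZU, so D = U + (0, 5.3) = (-25.8, 5.30). On A1, U sits at bearing -90° from D; a 73° counterclockwise sweep puts G at bearing -17°, so G = D + 5.3·(cos -17°, sin -17°) = (-20.7, 3.75). A1 meets GF tangentially, so DG is at right angles to GF, so GF runs along (−sin -17°, cos -17°); with |GF| = 20.1, F = (-14.9, 23.0). Then |ZF| = |F − Z| = 27.4.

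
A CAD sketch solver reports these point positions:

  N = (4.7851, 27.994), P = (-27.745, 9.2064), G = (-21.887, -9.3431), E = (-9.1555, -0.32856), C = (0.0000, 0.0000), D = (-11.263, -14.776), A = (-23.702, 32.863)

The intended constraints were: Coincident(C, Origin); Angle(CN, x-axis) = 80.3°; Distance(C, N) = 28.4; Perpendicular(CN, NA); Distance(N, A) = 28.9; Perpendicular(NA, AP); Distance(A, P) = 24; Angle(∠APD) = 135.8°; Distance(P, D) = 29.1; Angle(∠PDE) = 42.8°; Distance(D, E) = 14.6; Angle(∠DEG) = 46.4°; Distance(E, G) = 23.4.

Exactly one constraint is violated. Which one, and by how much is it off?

Distance(E, G) = 23.4 — off by 7.80.

C = (0.00, 0.00) ✓; CN at 80.30° ✓; |CN| = 28.40 ✓; ∠(CN, NA) = 90.00° ✓; |NA| = 28.90 ✓; ∠(NA, AP) = 90.00° ✓; |AP| = 24.00 ✓; ∠APD = 135.8° ✓; |PD| = 29.10 ✓; ∠PDE = 42.80° ✓; |DE| = 14.60 ✓; ∠DEG = 46.40° ✓; |EG| = 15.60 ✗.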